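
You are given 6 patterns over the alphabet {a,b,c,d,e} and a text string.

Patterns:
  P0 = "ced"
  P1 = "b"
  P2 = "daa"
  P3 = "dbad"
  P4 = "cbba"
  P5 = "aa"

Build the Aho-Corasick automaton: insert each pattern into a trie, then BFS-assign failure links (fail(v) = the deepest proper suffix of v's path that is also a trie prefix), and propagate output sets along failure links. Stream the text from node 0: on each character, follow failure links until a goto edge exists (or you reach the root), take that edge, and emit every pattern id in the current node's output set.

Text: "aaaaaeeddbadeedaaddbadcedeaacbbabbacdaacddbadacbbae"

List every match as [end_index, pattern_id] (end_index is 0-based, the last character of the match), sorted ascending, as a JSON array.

Construct AC machine:
Trie (insert patterns):
  0='ε' goto a→14 b→4 c→1 d→5
  1='c' goto b→11 e→2
  2='ce' goto d→3
  3='ced' goto ·  ←P0
  4='b' goto ·  ←P1
  5='d' goto a→6 b→8
  6='da' goto a→7
  7='daa' goto ·  ←P2
  8='db' goto a→9
  9='dba' goto d→10
  10='dbad' goto ·  ←P3
  11='cb' goto b→12
  12='cbb' goto a→13
  13='cbba' goto ·  ←P4
  14='a' goto a→15
  15='aa' goto ·  ←P5

Failure links (BFS by depth):
  fail(1) 'c': from fail(0)=0 chase 'c': 0 ⇒ 0;  out=∅∪out(0)=∅
  fail(4) 'b': from fail(0)=0 chase 'b': 0 ⇒ 0;  out={1}∪out(0)={1}
  fail(5) 'd': from fail(0)=0 chase 'd': 0 ⇒ 0;  out=∅∪out(0)=∅
  fail(14) 'a': from fail(0)=0 chase 'a': 0 ⇒ 0;  out=∅∪out(0)=∅
  fail(2) 'ce': from fail(1)=0 chase 'e': 0 ⇒ 0;  out=∅∪out(0)=∅
  fail(6) 'da': from fail(5)=0 chase 'a': 0 ⇒ 14;  out=∅∪out(14)=∅
  fail(8) 'db': from fail(5)=0 chase 'b': 0 ⇒ 4;  out=∅∪out(4)={1}
  fail(11) 'cb': from fail(1)=0 chase 'b': 0 ⇒ 4;  out=∅∪out(4)={1}
  fail(15) 'aa': from fail(14)=0 chase 'a': 0 ⇒ 14;  out={5}∪out(14)={5}
  fail(3) 'ced': from fail(2)=0 chase 'd': 0 ⇒ 5;  out={0}∪out(5)={0}
  fail(7) 'daa': from fail(6)=14 chase 'a': 14 ⇒ 15;  out={2}∪out(15)={2,5}
  fail(9) 'dba': from fail(8)=4 chase 'a': 4→0 ⇒ 14;  out=∅∪out(14)=∅
  fail(12) 'cbb': from fail(11)=4 chase 'b': 4→0 ⇒ 4;  out=∅∪out(4)={1}
  fail(10) 'dbad': from fail(9)=14 chase 'd': 14→0 ⇒ 5;  out={3}∪out(5)={3}
  fail(13) 'cbba': from fail(12)=4 chase 'a': 4→0 ⇒ 14;  out={4}∪out(14)={4}

Run:
i=0 'a': node 0→14
i=1 'a': node 14→15  ** P5@[0:1]
i=2 'a': node 15→15 ·f  ** P5@[1:2]
i=3 'a': node 15→15 ·f  ** P5@[2:3]
i=4 'a': node 15→15 ·f  ** P5@[3:4]
i=5 'e': node 15→0 ·f
i=6 'e': node 0→0
i=7 'd': node 0→5
i=8 'd': node 5→5 ·f
i=9 'b': node 5→8  ** P1@[9:9]
i=10 'a': node 8→9
i=11 'd': node 9→10  ** P3@[8:11]
i=12 'e': node 10→0 ·f
i=13 'e': node 0→0
i=14 'd': node 0→5
i=15 'a': node 5→6
i=16 'a': node 6→7  ** P2@[14:16],P5@[15:16]
i=17 'd': node 7→5 ·f
i=18 'd': node 5→5 ·f
i=19 'b': node 5→8  ** P1@[19:19]
i=20 'a': node 8→9
i=21 'd': node 9→10  ** P3@[18:21]
i=22 'c': node 10→1 ·f
i=23 'e': node 1→2
i=24 'd': node 2→3  ** P0@[22:24]
i=25 'e': node 3→0 ·f
i=26 'a': node 0→14
i=27 'a': node 14→15  ** P5@[26:27]
i=28 'c': node 15→1 ·f
i=29 'b': node 1→11  ** P1@[29:29]
i=30 'b': node 11→12  ** P1@[30:30]
i=31 'a': node 12→13  ** P4@[28:31]
i=32 'b': node 13→4 ·f  ** P1@[32:32]
i=33 'b': node 4→4 ·f  ** P1@[33:33]
i=34 'a': node 4→14 ·f
i=35 'c': node 14→1 ·f
i=36 'd': node 1→5 ·f
i=37 'a': node 5→6
i=38 'a': node 6→7  ** P2@[36:38],P5@[37:38]
i=39 'c': node 7→1 ·f
i=40 'd': node 1→5 ·f
i=41 'd': node 5→5 ·f
i=42 'b': node 5→8  ** P1@[42:42]
i=43 'a': node 8→9
i=44 'd': node 9→10  ** P3@[41:44]
i=45 'a': node 10→6 ·f
i=46 'c': node 6→1 ·f
i=47 'b': node 1→11  ** P1@[47:47]
i=48 'b': node 11→12  ** P1@[48:48]
i=49 'a': node 12→13  ** P4@[46:49]
i=50 'e': node 13→0 ·f

All matches (sorted): [[1,5],[2,5],[3,5],[4,5],[9,1],[11,3],[16,2],[16,5],[19,1],[21,3],[24,0],[27,5],[29,1],[30,1],[31,4],[32,1],[33,1],[38,2],[38,5],[42,1],[44,3],[47,1],[48,1],[49,4]]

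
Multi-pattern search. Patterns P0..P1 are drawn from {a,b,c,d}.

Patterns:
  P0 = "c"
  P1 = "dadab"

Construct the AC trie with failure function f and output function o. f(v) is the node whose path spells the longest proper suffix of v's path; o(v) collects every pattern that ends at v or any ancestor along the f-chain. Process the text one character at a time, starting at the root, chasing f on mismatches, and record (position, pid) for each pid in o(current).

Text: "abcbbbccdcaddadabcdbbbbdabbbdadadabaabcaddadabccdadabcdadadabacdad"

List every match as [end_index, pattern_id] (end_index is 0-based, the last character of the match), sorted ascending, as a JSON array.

Build:
Trie (insert patterns):
  0='ε' goto c→1 d→2
  1='c' goto ·  ←P0
  2='d' goto a→3
  3='da' goto d→4
  4='dad' goto a→5
  5='dada' goto b→6
  6='dadab' goto ·  ←P1

BFS fail/out derivation:
  fail(1) 'c': from fail(0)=0 chase 'c': 0 ⇒ 0;  out={0}∪out(0)={0}
  fail(2) 'd': from fail(0)=0 chase 'd': 0 ⇒ 0;  out=∅∪out(0)=∅
  fail(3) 'da': from fail(2)=0 chase 'a': 0 ⇒ 0;  out=∅∪out(0)=∅
  fail(4) 'dad': from fail(3)=0 chase 'd': 0 ⇒ 2;  out=∅∪out(2)=∅
  fail(5) 'dada': from fail(4)=2 chase 'a': 2 ⇒ 3;  out=∅∪out(3)=∅
  fail(6) 'dadab': from fail(5)=3 chase 'b': 3→0 ⇒ 0;  out={1}∪out(0)={1}

Scan:
[0] read 'a'  n0⇒n0
[1] read 'b'  n0⇒n0
[2] read 'c'  n0⇒n1  → match P0@[2:2]
[3] read 'b'  n1⇒n0 (via fail)
[4] read 'b'  n0⇒n0
[5] read 'b'  n0⇒n0
[6] read 'c'  n0⇒n1  → match P0@[6:6]
[7] read 'c'  n1⇒n1 (via fail)  → match P0@[7:7]
[8] read 'd'  n1⇒n2 (via fail)
[9] read 'c'  n2⇒n1 (via fail)  → match P0@[9:9]
[10] read 'a'  n1⇒n0 (via fail)
[11] read 'd'  n0⇒n2
[12] read 'd'  n2⇒n2 (via fail)
[13] read 'a'  n2⇒n3
[14] read 'd'  n3⇒n4
[15] read 'a'  n4⇒n5
[16] read 'b'  n5⇒n6  → match P1@[12:16]
[17] read 'c'  n6⇒n1 (via fail)  → match P0@[17:17]
[18] read 'd'  n1⇒n2 (via fail)
[19] read 'b'  n2⇒n0 (via fail)
[20] read 'b'  n0⇒n0
[21] read 'b'  n0⇒n0
[22] read 'b'  n0⇒n0
[23] read 'd'  n0⇒n2
[24] read 'a'  n2⇒n3
[25] read 'b'  n3⇒n0 (via fail)
[26] read 'b'  n0⇒n0
[27] read 'b'  n0⇒n0
[28] read 'd'  n0⇒n2
[29] read 'a'  n2⇒n3
[30] read 'd'  n3⇒n4
[31] read 'a'  n4⇒n5
[32] read 'd'  n5⇒n4 (via fail)
[33] read 'a'  n4⇒n5
[34] read 'b'  n5⇒n6  → match P1@[30:34]
[35] read 'a'  n6⇒n0 (via fail)
[36] read 'a'  n0⇒n0
[37] read 'b'  n0⇒n0
[38] read 'c'  n0⇒n1  → match P0@[38:38]
[39] read 'a'  n1⇒n0 (via fail)
[40] read 'd'  n0⇒n2
[41] read 'd'  n2⇒n2 (via fail)
[42] read 'a'  n2⇒n3
[43] read 'd'  n3⇒n4
[44] read 'a'  n4⇒n5
[45] read 'b'  n5⇒n6  → match P1@[41:45]
[46] read 'c'  n6⇒n1 (via fail)  → match P0@[46:46]
[47] read 'c'  n1⇒n1 (via fail)  → match P0@[47:47]
[48] read 'd'  n1⇒n2 (via fail)
[49] read 'a'  n2⇒n3
[50] read 'd'  n3⇒n4
[51] read 'a'  n4⇒n5
[52] read 'b'  n5⇒n6  → match P1@[48:52]
[53] read 'c'  n6⇒n1 (via fail)  → match P0@[53:53]
[54] read 'd'  n1⇒n2 (via fail)
[55] read 'a'  n2⇒n3
[56] read 'd'  n3⇒n4
[57] read 'a'  n4⇒n5
[58] read 'd'  n5⇒n4 (via fail)
[59] read 'a'  n4⇒n5
[60] read 'b'  n5⇒n6  → match P1@[56:60]
[61] read 'a'  n6⇒n0 (via fail)
[62] read 'c'  n0⇒n1  → match P0@[62:62]
[63] read 'd'  n1⇒n2 (via fail)
[64] read 'a'  n2⇒n3
[65] read 'd'  n3⇒n4

All matches (sorted): [[2,0],[6,0],[7,0],[9,0],[16,1],[17,0],[34,1],[38,0],[45,1],[46,0],[47,0],[52,1],[53,0],[60,1],[62,0]]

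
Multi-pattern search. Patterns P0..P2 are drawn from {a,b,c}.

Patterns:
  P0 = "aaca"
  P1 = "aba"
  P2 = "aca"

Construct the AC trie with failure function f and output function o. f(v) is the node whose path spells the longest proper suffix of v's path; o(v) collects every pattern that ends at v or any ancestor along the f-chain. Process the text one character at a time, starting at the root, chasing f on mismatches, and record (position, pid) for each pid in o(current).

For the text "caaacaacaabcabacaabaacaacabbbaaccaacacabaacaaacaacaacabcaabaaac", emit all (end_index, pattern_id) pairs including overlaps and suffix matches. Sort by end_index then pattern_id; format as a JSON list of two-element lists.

Build automaton:
Trie (insert patterns):
  0='ε' goto a→1
  1='a' goto a→2 b→5 c→7
  2='aa' goto c→3
  3='aac' goto a→4
  4='aaca' goto ·  ←P0
  5='ab' goto a→6
  6='aba' goto ·  ←P1
  7='ac' goto a→8
  8='aca' goto ·  ←P2

BFS fail/out derivation:
  fail(1) 'a': from fail(0)=0 chase 'a': 0 ⇒ 0;  out=∅∪out(0)=∅
  fail(2) 'aa': from fail(1)=0 chase 'a': 0 ⇒ 1;  out=∅∪out(1)=∅
  fail(5) 'ab': from fail(1)=0 chase 'b': 0 ⇒ 0;  out=∅∪out(0)=∅
  fail(7) 'ac': from fail(1)=0 chase 'c': 0 ⇒ 0;  out=∅∪out(0)=∅
  fail(3) 'aac': from fail(2)=1 chase 'c': 1 ⇒ 7;  out=∅∪out(7)=∅
  fail(6) 'aba': from fail(5)=0 chase 'a': 0 ⇒ 1;  out={1}∪out(1)={1}
  fail(8) 'aca': from fail(7)=0 chase 'a': 0 ⇒ 1;  out={2}∪out(1)={2}
  fail(4) 'aaca': from fail(3)=7 chase 'a': 7 ⇒ 8;  out={0}∪out(8)={0,2}

Run:
i=0 'c': node 0→0
i=1 'a': node 0→1
i=2 'a': node 1→2
i=3 'a': node 2→2 ·f
i=4 'c': node 2→3
i=5 'a': node 3→4  → match P0@[2:5],P2@[3:5]
i=6 'a': node 4→2 ·f
i=7 'c': node 2→3
i=8 'a': node 3→4  → match P0@[5:8],P2@[6:8]
i=9 'a': node 4→2 ·f
i=10 'b': node 2→5 ·f
i=11 'c': node 5→0 ·f
i=12 'a': node 0→1
i=13 'b': node 1→5
i=14 'a': node 5→6  → match P1@[12:14]
i=15 'c': node 6→7 ·f
i=16 'a': node 7→8  → match P2@[14:16]
i=17 'a': node 8→2 ·f
i=18 'b': node 2→5 ·f
i=19 'a': node 5→6  → match P1@[17:19]
i=20 'a': node 6→2 ·f
i=21 'c': node 2→3
i=22 'a': node 3→4  → match P0@[19:22],P2@[20:22]
i=23 'a': node 4→2 ·f
i=24 'c': node 2→3
i=25 'a': node 3→4  → match P0@[22:25],P2@[23:25]
i=26 'b': node 4→5 ·f
i=27 'b': node 5→0 ·f
i=28 'b': node 0→0
i=29 'a': node 0→1
i=30 'a': node 1→2
i=31 'c': node 2→3
i=32 'c': node 3→0 ·f
i=33 'a': node 0→1
i=34 'a': node 1→2
i=35 'c': node 2→3
i=36 'a': node 3→4  → match P0@[33:36],P2@[34:36]
i=37 'c': node 4→7 ·f
i=38 'a': node 7→8  → match P2@[36:38]
i=39 'b': node 8→5 ·f
i=40 'a': node 5→6  → match P1@[38:40]
i=41 'a': node 6→2 ·f
i=42 'c': node 2→3
i=43 'a': node 3→4  → match P0@[40:43],P2@[41:43]
i=44 'a': node 4→2 ·f
i=45 'a': node 2→2 ·f
i=46 'c': node 2→3
i=47 'a': node 3→4  → match P0@[44:47],P2@[45:47]
i=48 'a': node 4→2 ·f
i=49 'c': node 2→3
i=50 'a': node 3→4  → match P0@[47:50],P2@[48:50]
i=51 'a': node 4→2 ·f
i=52 'c': node 2→3
i=53 'a': node 3→4  → match P0@[50:53],P2@[51:53]
i=54 'b': node 4→5 ·f
i=55 'c': node 5→0 ·f
i=56 'a': node 0→1
i=57 'a': node 1→2
i=58 'b': node 2→5 ·f
i=59 'a': node 5→6  → match P1@[57:59]
i=60 'a': node 6→2 ·f
i=61 'a': node 2→2 ·f
i=62 'c': node 2→3

All matches (sorted): [[5,0],[5,2],[8,0],[8,2],[14,1],[16,2],[19,1],[22,0],[22,2],[25,0],[25,2],[36,0],[36,2],[38,2],[40,1],[43,0],[43,2],[47,0],[47,2],[50,0],[50,2],[53,0],[53,2],[59,1]]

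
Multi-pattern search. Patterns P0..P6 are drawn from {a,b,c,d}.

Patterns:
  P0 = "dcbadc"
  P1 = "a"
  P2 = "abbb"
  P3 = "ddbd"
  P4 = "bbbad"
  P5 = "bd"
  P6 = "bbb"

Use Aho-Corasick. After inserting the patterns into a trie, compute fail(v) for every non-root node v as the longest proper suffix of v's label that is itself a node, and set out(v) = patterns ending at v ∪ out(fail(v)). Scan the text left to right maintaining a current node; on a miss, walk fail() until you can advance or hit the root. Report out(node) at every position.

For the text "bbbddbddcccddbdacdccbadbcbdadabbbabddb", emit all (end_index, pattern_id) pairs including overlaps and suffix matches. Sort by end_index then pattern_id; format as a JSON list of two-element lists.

Build automaton:
Trie nodes:
  n0 'ε': a→7 b→14 d→1
  n1 'd': c→2 d→11
  n2 'dc': b→3
  n3 'dcb': a→4
  n4 'dcba': d→5
  n5 'dcbad': c→6
  n6 'dcbadc': ·  [P0 ends]
  n7 'a': b→8  [P1 ends]
  n8 'ab': b→9
  n9 'abb': b→10
  n10 'abbb': ·  [P2 ends]
  n11 'dd': b→12
  n12 'ddb': d→13
  n13 'ddbd': ·  [P3 ends]
  n14 'b': b→15 d→19
  n15 'bb': b→16
  n16 'bbb': a→17  [P6 ends]
  n17 'bbba': d→18
  n18 'bbbad': ·  [P4 ends]
  n19 'bd': ·  [P5 ends]

Failure links (BFS by depth):
  fail(1) 'd': from fail(0)=0 chase 'd': 0 ⇒ 0;  out=∅∪out(0)=∅
  fail(7) 'a': from fail(0)=0 chase 'a': 0 ⇒ 0;  out={1}∪out(0)={1}
  fail(14) 'b': from fail(0)=0 chase 'b': 0 ⇒ 0;  out=∅∪out(0)=∅
  fail(2) 'dc': from fail(1)=0 chase 'c': 0 ⇒ 0;  out=∅∪out(0)=∅
  fail(8) 'ab': from fail(7)=0 chase 'b': 0 ⇒ 14;  out=∅∪out(14)=∅
  fail(11) 'dd': from fail(1)=0 chase 'd': 0 ⇒ 1;  out=∅∪out(1)=∅
  fail(15) 'bb': from fail(14)=0 chase 'b': 0 ⇒ 14;  out=∅∪out(14)=∅
  fail(19) 'bd': from fail(14)=0 chase 'd': 0 ⇒ 1;  out={5}∪out(1)={5}
  fail(3) 'dcb': from fail(2)=0 chase 'b': 0 ⇒ 14;  out=∅∪out(14)=∅
  fail(9) 'abb': from fail(8)=14 chase 'b': 14 ⇒ 15;  out=∅∪out(15)=∅
  fail(12) 'ddb': from fail(11)=1 chase 'b': 1→0 ⇒ 14;  out=∅∪out(14)=∅
  fail(16) 'bbb': from fail(15)=14 chase 'b': 14 ⇒ 15;  out={6}∪out(15)={6}
  fail(4) 'dcba': from fail(3)=14 chase 'a': 14→0 ⇒ 7;  out=∅∪out(7)={1}
  fail(10) 'abbb': from fail(9)=15 chase 'b': 15 ⇒ 16;  out={2}∪out(16)={2,6}
  fail(13) 'ddbd': from fail(12)=14 chase 'd': 14 ⇒ 19;  out={3}∪out(19)={3,5}
  fail(17) 'bbba': from fail(16)=15 chase 'a': 15→14→0 ⇒ 7;  out=∅∪out(7)={1}
  fail(5) 'dcbad': from fail(4)=7 chase 'd': 7→0 ⇒ 1;  out=∅∪out(1)=∅
  fail(18) 'bbbad': from fail(17)=7 chase 'd': 7→0 ⇒ 1;  out={4}∪out(1)={4}
  fail(6) 'dcbadc': from fail(5)=1 chase 'c': 1 ⇒ 2;  out={0}∪out(2)={0}

Text stream:
pos 0 'b': at 14
pos 1 'b': at 15
pos 2 'b': at 16  → match P6@[0:2]
pos 3 'd': at 19 ·f  → match P5@[2:3]
pos 4 'd': at 11 ·f
pos 5 'b': at 12
pos 6 'd': at 13  → match P3@[3:6],P5@[5:6]
pos 7 'd': at 11 ·f
pos 8 'c': at 2 ·f
pos 9 'c': at 0 ·f
pos 10 'c': at 0
pos 11 'd': at 1
pos 12 'd': at 11
pos 13 'b': at 12
pos 14 'd': at 13  → match P3@[11:14],P5@[13:14]
pos 15 'a': at 7 ·f  → match P1@[15:15]
pos 16 'c': at 0 ·f
pos 17 'd': at 1
pos 18 'c': at 2
pos 19 'c': at 0 ·f
pos 20 'b': at 14
pos 21 'a': at 7 ·f  → match P1@[21:21]
pos 22 'd': at 1 ·f
pos 23 'b': at 14 ·f
pos 24 'c': at 0 ·f
pos 25 'b': at 14
pos 26 'd': at 19  → match P5@[25:26]
pos 27 'a': at 7 ·f  → match P1@[27:27]
pos 28 'd': at 1 ·f
pos 29 'a': at 7 ·f  → match P1@[29:29]
pos 30 'b': at 8
pos 31 'b': at 9
pos 32 'b': at 10  → match P2@[29:32],P6@[30:32]
pos 33 'a': at 17 ·f  → match P1@[33:33]
pos 34 'b': at 8 ·f
pos 35 'd': at 19 ·f  → match P5@[34:35]
pos 36 'd': at 11 ·f
pos 37 'b': at 12

All matches (sorted): [[2,6],[3,5],[6,3],[6,5],[14,3],[14,5],[15,1],[21,1],[26,5],[27,1],[29,1],[32,2],[32,6],[33,1],[35,5]]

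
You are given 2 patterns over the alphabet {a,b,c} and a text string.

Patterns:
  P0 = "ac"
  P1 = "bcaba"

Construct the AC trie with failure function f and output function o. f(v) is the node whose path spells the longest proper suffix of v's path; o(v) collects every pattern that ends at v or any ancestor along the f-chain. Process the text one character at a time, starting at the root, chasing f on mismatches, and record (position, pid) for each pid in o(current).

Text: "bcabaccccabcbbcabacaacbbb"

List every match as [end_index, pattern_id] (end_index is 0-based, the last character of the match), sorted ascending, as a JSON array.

Construct AC machine:
Trie (insert patterns):
  0='ε' goto a→1 b→3
  1='a' goto c→2
  2='ac' goto ·  [P0 ends]
  3='b' goto c→4
  4='bc' goto a→5
  5='bca' goto b→6
  6='bcab' goto a→7
  7='bcaba' goto ·  [P1 ends]

Failure links (BFS by depth):
  n1('a'): parent n0 fail=0; on 'a' 0 → fail=0;  out ∅∪∅=∅
  n3('b'): parent n0 fail=0; on 'b' 0 → fail=0;  out ∅∪∅=∅
  n2('ac'): parent n1 fail=0; on 'c' 0 → fail=0;  out {0}∪∅={0}
  n4('bc'): parent n3 fail=0; on 'c' 0 → fail=0;  out ∅∪∅=∅
  n5('bca'): parent n4 fail=0; on 'a' 0 → fail=1;  out ∅∪∅=∅
  n6('bcab'): parent n5 fail=1; on 'b' 1→0 → fail=3;  out ∅∪∅=∅
  n7('bcaba'): parent n6 fail=3; on 'a' 3→0 → fail=1;  out {1}∪∅={1}

Text stream:
[0] read 'b'  n0⇒n3
[1] read 'c'  n3⇒n4
[2] read 'a'  n4⇒n5
[3] read 'b'  n5⇒n6
[4] read 'a'  n6⇒n7  emit P1@[0:4]
[5] read 'c'  n7⇒n2 ·f  emit P0@[4:5]
[6] read 'c'  n2⇒n0 ·f
[7] read 'c'  n0⇒n0
[8] read 'c'  n0⇒n0
[9] read 'a'  n0⇒n1
[10] read 'b'  n1⇒n3 ·f
[11] read 'c'  n3⇒n4
[12] read 'b'  n4⇒n3 ·f
[13] read 'b'  n3⇒n3 ·f
[14] read 'c'  n3⇒n4
[15] read 'a'  n4⇒n5
[16] read 'b'  n5⇒n6
[17] read 'a'  n6⇒n7  emit P1@[13:17]
[18] read 'c'  n7⇒n2 ·f  emit P0@[17:18]
[19] read 'a'  n2⇒n1 ·f
[20] read 'a'  n1⇒n1 ·f
[21] read 'c'  n1⇒n2  emit P0@[20:21]
[22] read 'b'  n2⇒n3 ·f
[23] read 'b'  n3⇒n3 ·f
[24] read 'b'  n3⇒n3 ·f

Result: [[4,1],[5,0],[17,1],[18,0],[21,0]]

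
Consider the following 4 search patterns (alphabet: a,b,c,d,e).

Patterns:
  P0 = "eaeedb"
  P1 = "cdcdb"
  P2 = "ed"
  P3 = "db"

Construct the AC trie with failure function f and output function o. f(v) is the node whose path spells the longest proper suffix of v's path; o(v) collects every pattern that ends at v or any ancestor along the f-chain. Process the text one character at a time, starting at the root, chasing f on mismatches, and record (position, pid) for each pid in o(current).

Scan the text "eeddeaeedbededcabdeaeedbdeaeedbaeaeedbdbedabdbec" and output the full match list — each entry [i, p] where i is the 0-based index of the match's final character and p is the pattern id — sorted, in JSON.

Build automaton:
Trie nodes:
  0='ε' goto c→7 d→13 e→1
  1='e' goto a→2 d→12
  2='ea' goto e→3
  3='eae' goto e→4
  4='eaee' goto d→5
  5='eaeed' goto b→6
  6='eaeedb' goto ·  [P0 ends]
  7='c' goto d→8
  8='cd' goto c→9
  9='cdc' goto d→10
  10='cdcd' goto b→11
  11='cdcdb' goto ·  [P1 ends]
  12='ed' goto ·  [P2 ends]
  13='d' goto b→14
  14='db' goto ·  [P3 ends]

BFS fail/out derivation:
  fail(1) 'e': from fail(0)=0 chase 'e': 0 ⇒ 0;  out=∅∪out(0)=∅
  fail(7) 'c': from fail(0)=0 chase 'c': 0 ⇒ 0;  out=∅∪out(0)=∅
  fail(13) 'd': from fail(0)=0 chase 'd': 0 ⇒ 0;  out=∅∪out(0)=∅
  fail(2) 'ea': from fail(1)=0 chase 'a': 0 ⇒ 0;  out=∅∪out(0)=∅
  fail(8) 'cd': from fail(7)=0 chase 'd': 0 ⇒ 13;  out=∅∪out(13)=∅
  fail(12) 'ed': from fail(1)=0 chase 'd': 0 ⇒ 13;  out={2}∪out(13)={2}
  fail(14) 'db': from fail(13)=0 chase 'b': 0 ⇒ 0;  out={3}∪out(0)={3}
  fail(3) 'eae': from fail(2)=0 chase 'e': 0 ⇒ 1;  out=∅∪out(1)=∅
  fail(9) 'cdc': from fail(8)=13 chase 'c': 13→0 ⇒ 7;  out=∅∪out(7)=∅
  fail(4) 'eaee': from fail(3)=1 chase 'e': 1→0 ⇒ 1;  out=∅∪out(1)=∅
  fail(10) 'cdcd': from fail(9)=7 chase 'd': 7 ⇒ 8;  out=∅∪out(8)=∅
  fail(5) 'eaeed': from fail(4)=1 chase 'd': 1 ⇒ 12;  out=∅∪out(12)={2}
  fail(11) 'cdcdb': from fail(10)=8 chase 'b': 8→13 ⇒ 14;  out={1}∪out(14)={1,3}
  fail(6) 'eaeedb': from fail(5)=12 chase 'b': 12→13 ⇒ 14;  out={0}∪out(14)={0,3}

Text stream:
i=0 'e': node 0→1
i=1 'e': node 1→1 (fail-walked)
i=2 'd': node 1→12  emit P2@[1:2]
i=3 'd': node 12→13 (fail-walked)
i=4 'e': node 13→1 (fail-walked)
i=5 'a': node 1→2
i=6 'e': node 2→3
i=7 'e': node 3→4
i=8 'd': node 4→5  emit P2@[7:8]
i=9 'b': node 5→6  emit P0@[4:9],P3@[8:9]
i=10 'e': node 6→1 (fail-walked)
i=11 'd': node 1→12  emit P2@[10:11]
i=12 'e': node 12→1 (fail-walked)
i=13 'd': node 1→12  emit P2@[12:13]
i=14 'c': node 12→7 (fail-walked)
i=15 'a': node 7→0 (fail-walked)
i=16 'b': node 0→0
i=17 'd': node 0→13
i=18 'e': node 13→1 (fail-walked)
i=19 'a': node 1→2
i=20 'e': node 2→3
i=21 'e': node 3→4
i=22 'd': node 4→5  emit P2@[21:22]
i=23 'b': node 5→6  emit P0@[18:23],P3@[22:23]
i=24 'd': node 6→13 (fail-walked)
i=25 'e': node 13→1 (fail-walked)
i=26 'a': node 1→2
i=27 'e': node 2→3
i=28 'e': node 3→4
i=29 'd': node 4→5  emit P2@[28:29]
i=30 'b': node 5→6  emit P0@[25:30],P3@[29:30]
i=31 'a': node 6→0 (fail-walked)
i=32 'e': node 0→1
i=33 'a': node 1→2
i=34 'e': node 2→3
i=35 'e': node 3→4
i=36 'd': node 4→5  emit P2@[35:36]
i=37 'b': node 5→6  emit P0@[32:37],P3@[36:37]
i=38 'd': node 6→13 (fail-walked)
i=39 'b': node 13→14  emit P3@[38:39]
i=40 'e': node 14→1 (fail-walked)
i=41 'd': node 1→12  emit P2@[40:41]
i=42 'a': node 12→0 (fail-walked)
i=43 'b': node 0→0
i=44 'd': node 0→13
i=45 'b': node 13→14  emit P3@[44:45]
i=46 'e': node 14→1 (fail-walked)
i=47 'c': node 1→7 (fail-walked)

Result: [[2,2],[8,2],[9,0],[9,3],[11,2],[13,2],[22,2],[23,0],[23,3],[29,2],[30,0],[30,3],[36,2],[37,0],[37,3],[39,3],[41,2],[45,3]]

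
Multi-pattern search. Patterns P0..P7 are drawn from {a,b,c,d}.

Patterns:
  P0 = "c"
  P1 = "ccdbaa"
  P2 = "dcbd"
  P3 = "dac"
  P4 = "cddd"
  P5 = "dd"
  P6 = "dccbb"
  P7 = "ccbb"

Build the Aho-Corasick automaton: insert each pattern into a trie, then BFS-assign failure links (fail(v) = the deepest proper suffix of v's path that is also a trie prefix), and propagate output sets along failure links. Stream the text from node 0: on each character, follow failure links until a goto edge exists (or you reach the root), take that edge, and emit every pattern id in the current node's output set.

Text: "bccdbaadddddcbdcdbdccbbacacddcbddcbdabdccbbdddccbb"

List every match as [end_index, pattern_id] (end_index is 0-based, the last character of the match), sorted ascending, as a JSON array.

Build automaton:
Trie nodes:
  0='ε' goto c→1 d→7
  1='c' goto c→2 d→13  [P0 ends]
  2='cc' goto b→20 d→3
  3='ccd' goto b→4
  4='ccdb' goto a→5
  5='ccdba' goto a→6
  6='ccdbaa' goto ·  [P1 ends]
  7='d' goto a→11 c→8 d→16
  8='dc' goto b→9 c→17
  9='dcb' goto d→10
  10='dcbd' goto ·  [P2 ends]
  11='da' goto c→12
  12='dac' goto ·  [P3 ends]
  13='cd' goto d→14
  14='cdd' goto d→15
  15='cddd' goto ·  [P4 ends]
  16='dd' goto ·  [P5 ends]
  17='dcc' goto b→18
  18='dccb' goto b→19
  19='dccbb' goto ·  [P6 ends]
  20='ccb' goto b→21
  21='ccbb' goto ·  [P7 ends]

Failure links (BFS by depth):
  fail(1) 'c': from fail(0)=0 chase 'c': 0 ⇒ 0;  out={0}∪out(0)={0}
  fail(7) 'd': from fail(0)=0 chase 'd': 0 ⇒ 0;  out=∅∪out(0)=∅
  fail(2) 'cc': from fail(1)=0 chase 'c': 0 ⇒ 1;  out=∅∪out(1)={0}
  fail(8) 'dc': from fail(7)=0 chase 'c': 0 ⇒ 1;  out=∅∪out(1)={0}
  fail(11) 'da': from fail(7)=0 chase 'a': 0 ⇒ 0;  out=∅∪out(0)=∅
  fail(13) 'cd': from fail(1)=0 chase 'd': 0 ⇒ 7;  out=∅∪out(7)=∅
  fail(16) 'dd': from fail(7)=0 chase 'd': 0 ⇒ 7;  out={5}∪out(7)={5}
  fail(3) 'ccd': from fail(2)=1 chase 'd': 1 ⇒ 13;  out=∅∪out(13)=∅
  fail(9) 'dcb': from fail(8)=1 chase 'b': 1→0 ⇒ 0;  out=∅∪out(0)=∅
  fail(12) 'dac': from fail(11)=0 chase 'c': 0 ⇒ 1;  out={3}∪out(1)={0,3}
  fail(14) 'cdd': from fail(13)=7 chase 'd': 7 ⇒ 16;  out=∅∪out(16)={5}
  fail(17) 'dcc': from fail(8)=1 chase 'c': 1 ⇒ 2;  out=∅∪out(2)={0}
  fail(20) 'ccb': from fail(2)=1 chase 'b': 1→0 ⇒ 0;  out=∅∪out(0)=∅
  fail(4) 'ccdb': from fail(3)=13 chase 'b': 13→7→0 ⇒ 0;  out=∅∪out(0)=∅
  fail(10) 'dcbd': from fail(9)=0 chase 'd': 0 ⇒ 7;  out={2}∪out(7)={2}
  fail(15) 'cddd': from fail(14)=16 chase 'd': 16→7 ⇒ 16;  out={4}∪out(16)={4,5}
  fail(18) 'dccb': from fail(17)=2 chase 'b': 2 ⇒ 20;  out=∅∪out(20)=∅
  fail(21) 'ccbb': from fail(20)=0 chase 'b': 0 ⇒ 0;  out={7}∪out(0)={7}
  fail(5) 'ccdba': from fail(4)=0 chase 'a': 0 ⇒ 0;  out=∅∪out(0)=∅
  fail(19) 'dccbb': from fail(18)=20 chase 'b': 20 ⇒ 21;  out={6}∪out(21)={6,7}
  fail(6) 'ccdbaa': from fail(5)=0 chase 'a': 0 ⇒ 0;  out={1}∪out(0)={1}

Run:
[0] read 'b'  n0⇒n0
[1] read 'c'  n0⇒n1  emit P0@[1:1]
[2] read 'c'  n1⇒n2  emit P0@[2:2]
[3] read 'd'  n2⇒n3
[4] read 'b'  n3⇒n4
[5] read 'a'  n4⇒n5
[6] read 'a'  n5⇒n6  emit P1@[1:6]
[7] read 'd'  n6⇒n7 ·f
[8] read 'd'  n7⇒n16  emit P5@[7:8]
[9] read 'd'  n16⇒n16 ·f  emit P5@[8:9]
[10] read 'd'  n16⇒n16 ·f  emit P5@[9:10]
[11] read 'd'  n16⇒n16 ·f  emit P5@[10:11]
[12] read 'c'  n16⇒n8 ·f  emit P0@[12:12]
[13] read 'b'  n8⇒n9
[14] read 'd'  n9⇒n10  emit P2@[11:14]
[15] read 'c'  n10⇒n8 ·f  emit P0@[15:15]
[16] read 'd'  n8⇒n13 ·f
[17] read 'b'  n13⇒n0 ·f
[18] read 'd'  n0⇒n7
[19] read 'c'  n7⇒n8  emit P0@[19:19]
[20] read 'c'  n8⇒n17  emit P0@[20:20]
[21] read 'b'  n17⇒n18
[22] read 'b'  n18⇒n19  emit P6@[18:22],P7@[19:22]
[23] read 'a'  n19⇒n0 ·f
[24] read 'c'  n0⇒n1  emit P0@[24:24]
[25] read 'a'  n1⇒n0 ·f
[26] read 'c'  n0⇒n1  emit P0@[26:26]
[27] read 'd'  n1⇒n13
[28] read 'd'  n13⇒n14  emit P5@[27:28]
[29] read 'c'  n14⇒n8 ·f  emit P0@[29:29]
[30] read 'b'  n8⇒n9
[31] read 'd'  n9⇒n10  emit P2@[28:31]
[32] read 'd'  n10⇒n16 ·f  emit P5@[31:32]
[33] read 'c'  n16⇒n8 ·f  emit P0@[33:33]
[34] read 'b'  n8⇒n9
[35] read 'd'  n9⇒n10  emit P2@[32:35]
[36] read 'a'  n10⇒n11 ·f
[37] read 'b'  n11⇒n0 ·f
[38] read 'd'  n0⇒n7
[39] read 'c'  n7⇒n8  emit P0@[39:39]
[40] read 'c'  n8⇒n17  emit P0@[40:40]
[41] read 'b'  n17⇒n18
[42] read 'b'  n18⇒n19  emit P6@[38:42],P7@[39:42]
[43] read 'd'  n19⇒n7 ·f
[44] read 'd'  n7⇒n16  emit P5@[43:44]
[45] read 'd'  n16⇒n16 ·f  emit P5@[44:45]
[46] read 'c'  n16⇒n8 ·f  emit P0@[46:46]
[47] read 'c'  n8⇒n17  emit P0@[47:47]
[48] read 'b'  n17⇒n18
[49] read 'b'  n18⇒n19  emit P6@[45:49],P7@[46:49]

Result: [[1,0],[2,0],[6,1],[8,5],[9,5],[10,5],[11,5],[12,0],[14,2],[15,0],[19,0],[20,0],[22,6],[22,7],[24,0],[26,0],[28,5],[29,0],[31,2],[32,5],[33,0],[35,2],[39,0],[40,0],[42,6],[42,7],[44,5],[45,5],[46,0],[47,0],[49,6],[49,7]]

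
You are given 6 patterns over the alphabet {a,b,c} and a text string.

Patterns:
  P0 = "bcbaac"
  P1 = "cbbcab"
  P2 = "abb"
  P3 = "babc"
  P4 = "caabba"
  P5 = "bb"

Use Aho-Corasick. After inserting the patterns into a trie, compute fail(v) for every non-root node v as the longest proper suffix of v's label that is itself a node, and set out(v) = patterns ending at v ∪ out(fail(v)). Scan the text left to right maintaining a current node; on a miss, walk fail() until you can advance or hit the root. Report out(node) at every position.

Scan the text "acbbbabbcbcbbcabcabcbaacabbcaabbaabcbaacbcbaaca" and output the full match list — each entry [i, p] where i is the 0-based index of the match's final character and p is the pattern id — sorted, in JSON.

Build:
Trie nodes:
  n0 'ε': a→13 b→1 c→7
  n1 'b': a→16 b→24 c→2
  n2 'bc': b→3
  n3 'bcb': a→4
  n4 'bcba': a→5
  n5 'bcbaa': c→6
  n6 'bcbaac': ·  ←P0
  n7 'c': a→19 b→8
  n8 'cb': b→9
  n9 'cbb': c→10
  n10 'cbbc': a→11
  n11 'cbbca': b→12
  n12 'cbbcab': ·  ←P1
  n13 'a': b→14
  n14 'ab': b→15
  n15 'abb': ·  ←P2
  n16 'ba': b→17
  n17 'bab': c→18
  n18 'babc': ·  ←P3
  n19 'ca': a→20
  n20 'caa': b→21
  n21 'caab': b→22
  n22 'caabb': a→23
  n23 'caabba': ·  ←P4
  n24 'bb': ·  ←P5

Failure links (BFS by depth):
  n1('b'): parent n0 fail=0; on 'b' 0 → fail=0;  out ∅∪∅=∅
  n7('c'): parent n0 fail=0; on 'c' 0 → fail=0;  out ∅∪∅=∅
  n13('a'): parent n0 fail=0; on 'a' 0 → fail=0;  out ∅∪∅=∅
  n2('bc'): parent n1 fail=0; on 'c' 0 → fail=7;  out ∅∪∅=∅
  n8('cb'): parent n7 fail=0; on 'b' 0 → fail=1;  out ∅∪∅=∅
  n14('ab'): parent n13 fail=0; on 'b' 0 → fail=1;  out ∅∪∅=∅
  n16('ba'): parent n1 fail=0; on 'a' 0 → fail=13;  out ∅∪∅=∅
  n19('ca'): parent n7 fail=0; on 'a' 0 → fail=13;  out ∅∪∅=∅
  n24('bb'): parent n1 fail=0; on 'b' 0 → fail=1;  out {5}∪∅={5}
  n3('bcb'): parent n2 fail=7; on 'b' 7 → fail=8;  out ∅∪∅=∅
  n9('cbb'): parent n8 fail=1; on 'b' 1 → fail=24;  out ∅∪{5}={5}
  n15('abb'): parent n14 fail=1; on 'b' 1 → fail=24;  out {2}∪{5}={2,5}
  n17('bab'): parent n16 fail=13; on 'b' 13 → fail=14;  out ∅∪∅=∅
  n20('caa'): parent n19 fail=13; on 'a' 13→0 → fail=13;  out ∅∪∅=∅
  n4('bcba'): parent n3 fail=8; on 'a' 8→1 → fail=16;  out ∅∪∅=∅
  n10('cbbc'): parent n9 fail=24; on 'c' 24→1 → fail=2;  out ∅∪∅=∅
  n18('babc'): parent n17 fail=14; on 'c' 14→1 → fail=2;  out {3}∪∅={3}
  n21('caab'): parent n20 fail=13; on 'b' 13 → fail=14;  out ∅∪∅=∅
  n5('bcbaa'): parent n4 fail=16; on 'a' 16→13→0 → fail=13;  out ∅∪∅=∅
  n11('cbbca'): parent n10 fail=2; on 'a' 2→7 → fail=19;  out ∅∪∅=∅
  n22('caabb'): parent n21 fail=14; on 'b' 14 → fail=15;  out ∅∪{2,5}={2,5}
  n6('bcbaac'): parent n5 fail=13; on 'c' 13→0 → fail=7;  out {0}∪∅={0}
  n12('cbbcab'): parent n11 fail=19; on 'b' 19→13 → fail=14;  out {1}∪∅={1}
  n23('caabba'): parent n22 fail=15; on 'a' 15→24→1 → fail=16;  out {4}∪∅={4}

Scan:
i=0 'a': node 0→13
i=1 'c': node 13→7 (fail-walked)
i=2 'b': node 7→8
i=3 'b': node 8→9  emit P5@[2:3]
i=4 'b': node 9→24 (fail-walked)  emit P5@[3:4]
i=5 'a': node 24→16 (fail-walked)
i=6 'b': node 16→17
i=7 'b': node 17→15 (fail-walked)  emit P2@[5:7],P5@[6:7]
i=8 'c': node 15→2 (fail-walked)
i=9 'b': node 2→3
i=10 'c': node 3→2 (fail-walked)
i=11 'b': node 2→3
i=12 'b': node 3→9 (fail-walked)  emit P5@[11:12]
i=13 'c': node 9→10
i=14 'a': node 10→11
i=15 'b': node 11→12  emit P1@[10:15]
i=16 'c': node 12→2 (fail-walked)
i=17 'a': node 2→19 (fail-walked)
i=18 'b': node 19→14 (fail-walked)
i=19 'c': node 14→2 (fail-walked)
i=20 'b': node 2→3
i=21 'a': node 3→4
i=22 'a': node 4→5
i=23 'c': node 5→6  emit P0@[18:23]
i=24 'a': node 6→19 (fail-walked)
i=25 'b': node 19→14 (fail-walked)
i=26 'b': node 14→15  emit P2@[24:26],P5@[25:26]
i=27 'c': node 15→2 (fail-walked)
i=28 'a': node 2→19 (fail-walked)
i=29 'a': node 19→20
i=30 'b': node 20→21
i=31 'b': node 21→22  emit P2@[29:31],P5@[30:31]
i=32 'a': node 22→23  emit P4@[27:32]
i=33 'a': node 23→13 (fail-walked)
i=34 'b': node 13→14
i=35 'c': node 14→2 (fail-walked)
i=36 'b': node 2→3
i=37 'a': node 3→4
i=38 'a': node 4→5
i=39 'c': node 5→6  emit P0@[34:39]
i=40 'b': node 6→8 (fail-walked)
i=41 'c': node 8→2 (fail-walked)
i=42 'b': node 2→3
i=43 'a': node 3→4
i=44 'a': node 4→5
i=45 'c': node 5→6  emit P0@[40:45]
i=46 'a': node 6→19 (fail-walked)

All matches (sorted): [[3,5],[4,5],[7,2],[7,5],[12,5],[15,1],[23,0],[26,2],[26,5],[31,2],[31,5],[32,4],[39,0],[45,0]]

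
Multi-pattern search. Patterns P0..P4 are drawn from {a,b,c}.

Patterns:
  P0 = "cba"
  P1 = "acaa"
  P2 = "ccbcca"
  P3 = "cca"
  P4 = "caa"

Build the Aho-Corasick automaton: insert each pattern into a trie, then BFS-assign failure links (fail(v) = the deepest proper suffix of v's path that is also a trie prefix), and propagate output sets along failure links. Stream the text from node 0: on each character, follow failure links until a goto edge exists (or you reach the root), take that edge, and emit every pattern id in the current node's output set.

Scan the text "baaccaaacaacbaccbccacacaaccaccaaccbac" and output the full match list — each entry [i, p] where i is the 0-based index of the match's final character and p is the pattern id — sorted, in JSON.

Build:
Trie nodes:
  0='ε' goto a→4 c→1
  1='c' goto a→14 b→2 c→8
  2='cb' goto a→3
  3='cba' goto ·  ←P0
  4='a' goto c→5
  5='ac' goto a→6
  6='aca' goto a→7
  7='acaa' goto ·  ←P1
  8='cc' goto a→13 b→9
  9='ccb' goto c→10
  10='ccbc' goto c→11
  11='ccbcc' goto a→12
  12='ccbcca' goto ·  ←P2
  13='cca' goto ·  ←P3
  14='ca' goto a→15
  15='caa' goto ·  ←P4

BFS fail/out derivation:
  fail(1) 'c': from fail(0)=0 chase 'c': 0 ⇒ 0;  out=∅∪out(0)=∅
  fail(4) 'a': from fail(0)=0 chase 'a': 0 ⇒ 0;  out=∅∪out(0)=∅
  fail(2) 'cb': from fail(1)=0 chase 'b': 0 ⇒ 0;  out=∅∪out(0)=∅
  fail(5) 'ac': from fail(4)=0 chase 'c': 0 ⇒ 1;  out=∅∪out(1)=∅
  fail(8) 'cc': from fail(1)=0 chase 'c': 0 ⇒ 1;  out=∅∪out(1)=∅
  fail(14) 'ca': from fail(1)=0 chase 'a': 0 ⇒ 4;  out=∅∪out(4)=∅
  fail(3) 'cba': from fail(2)=0 chase 'a': 0 ⇒ 4;  out={0}∪out(4)={0}
  fail(6) 'aca': from fail(5)=1 chase 'a': 1 ⇒ 14;  out=∅∪out(14)=∅
  fail(9) 'ccb': from fail(8)=1 chase 'b': 1 ⇒ 2;  out=∅∪out(2)=∅
  fail(13) 'cca': from fail(8)=1 chase 'a': 1 ⇒ 14;  out={3}∪out(14)={3}
  fail(15) 'caa': from fail(14)=4 chase 'a': 4→0 ⇒ 4;  out={4}∪out(4)={4}
  fail(7) 'acaa': from fail(6)=14 chase 'a': 14 ⇒ 15;  out={1}∪out(15)={1,4}
  fail(10) 'ccbc': from fail(9)=2 chase 'c': 2→0 ⇒ 1;  out=∅∪out(1)=∅
  fail(11) 'ccbcc': from fail(10)=1 chase 'c': 1 ⇒ 8;  out=∅∪out(8)=∅
  fail(12) 'ccbcca': from fail(11)=8 chase 'a': 8 ⇒ 13;  out={2}∪out(13)={2,3}

Run:
pos 0 'b': at 0
pos 1 'a': at 4
pos 2 'a': at 4 ·f
pos 3 'c': at 5
pos 4 'c': at 8 ·f
pos 5 'a': at 13  → match P3@[3:5]
pos 6 'a': at 15 ·f  → match P4@[4:6]
pos 7 'a': at 4 ·f
pos 8 'c': at 5
pos 9 'a': at 6
pos 10 'a': at 7  → match P1@[7:10],P4@[8:10]
pos 11 'c': at 5 ·f
pos 12 'b': at 2 ·f
pos 13 'a': at 3  → match P0@[11:13]
pos 14 'c': at 5 ·f
pos 15 'c': at 8 ·f
pos 16 'b': at 9
pos 17 'c': at 10
pos 18 'c': at 11
pos 19 'a': at 12  → match P2@[14:19],P3@[17:19]
pos 20 'c': at 5 ·f
pos 21 'a': at 6
pos 22 'c': at 5 ·f
pos 23 'a': at 6
pos 24 'a': at 7  → match P1@[21:24],P4@[22:24]
pos 25 'c': at 5 ·f
pos 26 'c': at 8 ·f
pos 27 'a': at 13  → match P3@[25:27]
pos 28 'c': at 5 ·f
pos 29 'c': at 8 ·f
pos 30 'a': at 13  → match P3@[28:30]
pos 31 'a': at 15 ·f  → match P4@[29:31]
pos 32 'c': at 5 ·f
pos 33 'c': at 8 ·f
pos 34 'b': at 9
pos 35 'a': at 3 ·f  → match P0@[33:35]
pos 36 'c': at 5 ·f

Result: [[5,3],[6,4],[10,1],[10,4],[13,0],[19,2],[19,3],[24,1],[24,4],[27,3],[30,3],[31,4],[35,0]]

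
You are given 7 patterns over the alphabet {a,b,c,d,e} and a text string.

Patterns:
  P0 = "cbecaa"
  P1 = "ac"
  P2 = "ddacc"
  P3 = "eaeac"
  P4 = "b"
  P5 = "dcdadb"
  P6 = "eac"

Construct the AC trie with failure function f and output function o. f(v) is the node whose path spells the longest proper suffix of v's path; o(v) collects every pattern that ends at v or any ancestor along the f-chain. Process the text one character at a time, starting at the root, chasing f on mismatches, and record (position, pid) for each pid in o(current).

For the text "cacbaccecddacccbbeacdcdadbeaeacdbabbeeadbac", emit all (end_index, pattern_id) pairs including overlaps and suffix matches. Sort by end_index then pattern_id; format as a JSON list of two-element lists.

Build:
Trie nodes:
  n0 'ε': a→7 b→19 c→1 d→9 e→14
  n1 'c': b→2
  n2 'cb': e→3
  n3 'cbe': c→4
  n4 'cbec': a→5
  n5 'cbeca': a→6
  n6 'cbecaa': ·  [P0 ends]
  n7 'a': c→8
  n8 'ac': ·  [P1 ends]
  n9 'd': c→20 d→10
  n10 'dd': a→11
  n11 'dda': c→12
  n12 'ddac': c→13
  n13 'ddacc': ·  [P2 ends]
  n14 'e': a→15
  n15 'ea': c→25 e→16
  n16 'eae': a→17
  n17 'eaea': c→18
  n18 'eaeac': ·  [P3 ends]
  n19 'b': ·  [P4 ends]
  n20 'dc': d→21
  n21 'dcd': a→22
  n22 'dcda': d→23
  n23 'dcdad': b→24
  n24 'dcdadb': ·  [P5 ends]
  n25 'eac': ·  [P6 ends]

Failure links (BFS by depth):
  fail(1) 'c': from fail(0)=0 chase 'c': 0 ⇒ 0;  out=∅∪out(0)=∅
  fail(7) 'a': from fail(0)=0 chase 'a': 0 ⇒ 0;  out=∅∪out(0)=∅
  fail(9) 'd': from fail(0)=0 chase 'd': 0 ⇒ 0;  out=∅∪out(0)=∅
  fail(14) 'e': from fail(0)=0 chase 'e': 0 ⇒ 0;  out=∅∪out(0)=∅
  fail(19) 'b': from fail(0)=0 chase 'b': 0 ⇒ 0;  out={4}∪out(0)={4}
  fail(2) 'cb': from fail(1)=0 chase 'b': 0 ⇒ 19;  out=∅∪out(19)={4}
  fail(8) 'ac': from fail(7)=0 chase 'c': 0 ⇒ 1;  out={1}∪out(1)={1}
  fail(10) 'dd': from fail(9)=0 chase 'd': 0 ⇒ 9;  out=∅∪out(9)=∅
  fail(15) 'ea': from fail(14)=0 chase 'a': 0 ⇒ 7;  out=∅∪out(7)=∅
  fail(20) 'dc': from fail(9)=0 chase 'c': 0 ⇒ 1;  out=∅∪out(1)=∅
  fail(3) 'cbe': from fail(2)=19 chase 'e': 19→0 ⇒ 14;  out=∅∪out(14)=∅
  fail(11) 'dda': from fail(10)=9 chase 'a': 9→0 ⇒ 7;  out=∅∪out(7)=∅
  fail(16) 'eae': from fail(15)=7 chase 'e': 7→0 ⇒ 14;  out=∅∪out(14)=∅
  fail(21) 'dcd': from fail(20)=1 chase 'd': 1→0 ⇒ 9;  out=∅∪out(9)=∅
  fail(25) 'eac': from fail(15)=7 chase 'c': 7 ⇒ 8;  out={6}∪out(8)={1,6}
  fail(4) 'cbec': from fail(3)=14 chase 'c': 14→0 ⇒ 1;  out=∅∪out(1)=∅
  fail(12) 'ddac': from fail(11)=7 chase 'c': 7 ⇒ 8;  out=∅∪out(8)={1}
  fail(17) 'eaea': from fail(16)=14 chase 'a': 14 ⇒ 15;  out=∅∪out(15)=∅
  fail(22) 'dcda': from fail(21)=9 chase 'a': 9→0 ⇒ 7;  out=∅∪out(7)=∅
  fail(5) 'cbeca': from fail(4)=1 chase 'a': 1→0 ⇒ 7;  out=∅∪out(7)=∅
  fail(13) 'ddacc': from fail(12)=8 chase 'c': 8→1→0 ⇒ 1;  out={2}∪out(1)={2}
  fail(18) 'eaeac': from fail(17)=15 chase 'c': 15 ⇒ 25;  out={3}∪out(25)={1,3,6}
  fail(23) 'dcdad': from fail(22)=7 chase 'd': 7→0 ⇒ 9;  out=∅∪out(9)=∅
  fail(6) 'cbecaa': from fail(5)=7 chase 'a': 7→0 ⇒ 7;  out={0}∪out(7)={0}
  fail(24) 'dcdadb': from fail(23)=9 chase 'b': 9→0 ⇒ 19;  out={5}∪out(19)={4,5}

Scan:
i=0 'c': node 0→1
i=1 'a': node 1→7 (via fail)
i=2 'c': node 7→8  → match P1@[1:2]
i=3 'b': node 8→2 (via fail)  → match P4@[3:3]
i=4 'a': node 2→7 (via fail)
i=5 'c': node 7→8  → match P1@[4:5]
i=6 'c': node 8→1 (via fail)
i=7 'e': node 1→14 (via fail)
i=8 'c': node 14→1 (via fail)
i=9 'd': node 1→9 (via fail)
i=10 'd': node 9→10
i=11 'a': node 10→11
i=12 'c': node 11→12  → match P1@[11:12]
i=13 'c': node 12→13  → match P2@[9:13]
i=14 'c': node 13→1 (via fail)
i=15 'b': node 1→2  → match P4@[15:15]
i=16 'b': node 2→19 (via fail)  → match P4@[16:16]
i=17 'e': node 19→14 (via fail)
i=18 'a': node 14→15
i=19 'c': node 15→25  → match P1@[18:19],P6@[17:19]
i=20 'd': node 25→9 (via fail)
i=21 'c': node 9→20
i=22 'd': node 20→21
i=23 'a': node 21→22
i=24 'd': node 22→23
i=25 'b': node 23→24  → match P4@[25:25],P5@[20:25]
i=26 'e': node 24→14 (via fail)
i=27 'a': node 14→15
i=28 'e': node 15→16
i=29 'a': node 16→17
i=30 'c': node 17→18  → match P1@[29:30],P3@[26:30],P6@[28:30]
i=31 'd': node 18→9 (via fail)
i=32 'b': node 9→19 (via fail)  → match P4@[32:32]
i=33 'a': node 19→7 (via fail)
i=34 'b': node 7→19 (via fail)  → match P4@[34:34]
i=35 'b': node 19→19 (via fail)  → match P4@[35:35]
i=36 'e': node 19→14 (via fail)
i=37 'e': node 14→14 (via fail)
i=38 'a': node 14→15
i=39 'd': node 15→9 (via fail)
i=40 'b': node 9→19 (via fail)  → match P4@[40:40]
i=41 'a': node 19→7 (via fail)
i=42 'c': node 7→8  → match P1@[41:42]

All matches (sorted): [[2,1],[3,4],[5,1],[12,1],[13,2],[15,4],[16,4],[19,1],[19,6],[25,4],[25,5],[30,1],[30,3],[30,6],[32,4],[34,4],[35,4],[40,4],[42,1]]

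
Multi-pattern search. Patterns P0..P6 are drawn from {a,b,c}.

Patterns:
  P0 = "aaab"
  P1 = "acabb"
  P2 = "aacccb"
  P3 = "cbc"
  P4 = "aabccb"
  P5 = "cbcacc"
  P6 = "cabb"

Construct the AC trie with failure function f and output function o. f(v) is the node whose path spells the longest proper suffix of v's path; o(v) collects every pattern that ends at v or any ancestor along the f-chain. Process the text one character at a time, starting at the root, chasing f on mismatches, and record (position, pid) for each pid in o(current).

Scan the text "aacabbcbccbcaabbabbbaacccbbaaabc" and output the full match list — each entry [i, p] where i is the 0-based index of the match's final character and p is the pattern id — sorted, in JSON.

Build automaton:
Trie nodes:
  n0 'ε': a→1 c→13
  n1 'a': a→2 c→5
  n2 'aa': a→3 b→16 c→9
  n3 'aaa': b→4
  n4 'aaab': ·  [P0 ends]
  n5 'ac': a→6
  n6 'aca': b→7
  n7 'acab': b→8
  n8 'acabb': ·  [P1 ends]
  n9 'aac': c→10
  n10 'aacc': c→11
  n11 'aaccc': b→12
  n12 'aacccb': ·  [P2 ends]
  n13 'c': a→23 b→14
  n14 'cb': c→15
  n15 'cbc': a→20  [P3 ends]
  n16 'aab': c→17
  n17 'aabc': c→18
  n18 'aabcc': b→19
  n19 'aabccb': ·  [P4 ends]
  n20 'cbca': c→21
  n21 'cbcac': c→22
  n22 'cbcacc': ·  [P5 ends]
  n23 'ca': b→24
  n24 'cab': b→25
  n25 'cabb': ·  [P6 ends]

BFS fail/out derivation:
  fail(1) 'a': from fail(0)=0 chase 'a': 0 ⇒ 0;  out=∅∪out(0)=∅
  fail(13) 'c': from fail(0)=0 chase 'c': 0 ⇒ 0;  out=∅∪out(0)=∅
  fail(2) 'aa': from fail(1)=0 chase 'a': 0 ⇒ 1;  out=∅∪out(1)=∅
  fail(5) 'ac': from fail(1)=0 chase 'c': 0 ⇒ 13;  out=∅∪out(13)=∅
  fail(14) 'cb': from fail(13)=0 chase 'b': 0 ⇒ 0;  out=∅∪out(0)=∅
  fail(23) 'ca': from fail(13)=0 chase 'a': 0 ⇒ 1;  out=∅∪out(1)=∅
  fail(3) 'aaa': from fail(2)=1 chase 'a': 1 ⇒ 2;  out=∅∪out(2)=∅
  fail(6) 'aca': from fail(5)=13 chase 'a': 13 ⇒ 23;  out=∅∪out(23)=∅
  fail(9) 'aac': from fail(2)=1 chase 'c': 1 ⇒ 5;  out=∅∪out(5)=∅
  fail(15) 'cbc': from fail(14)=0 chase 'c': 0 ⇒ 13;  out={3}∪out(13)={3}
  fail(16) 'aab': from fail(2)=1 chase 'b': 1→0 ⇒ 0;  out=∅∪out(0)=∅
  fail(24) 'cab': from fail(23)=1 chase 'b': 1→0 ⇒ 0;  out=∅∪out(0)=∅
  fail(4) 'aaab': from fail(3)=2 chase 'b': 2 ⇒ 16;  out={0}∪out(16)={0}
  fail(7) 'acab': from fail(6)=23 chase 'b': 23 ⇒ 24;  out=∅∪out(24)=∅
  fail(10) 'aacc': from fail(9)=5 chase 'c': 5→13→0 ⇒ 13;  out=∅∪out(13)=∅
  fail(17) 'aabc': from fail(16)=0 chase 'c': 0 ⇒ 13;  out=∅∪out(13)=∅
  fail(20) 'cbca': from fail(15)=13 chase 'a': 13 ⇒ 23;  out=∅∪out(23)=∅
  fail(25) 'cabb': from fail(24)=0 chase 'b': 0 ⇒ 0;  out={6}∪out(0)={6}
  fail(8) 'acabb': from fail(7)=24 chase 'b': 24 ⇒ 25;  out={1}∪out(25)={1,6}
  fail(11) 'aaccc': from fail(10)=13 chase 'c': 13→0 ⇒ 13;  out=∅∪out(13)=∅
  fail(18) 'aabcc': from fail(17)=13 chase 'c': 13→0 ⇒ 13;  out=∅∪out(13)=∅
  fail(21) 'cbcac': from fail(20)=23 chase 'c': 23→1 ⇒ 5;  out=∅∪out(5)=∅
  fail(12) 'aacccb': from fail(11)=13 chase 'b': 13 ⇒ 14;  out={2}∪out(14)={2}
  fail(19) 'aabccb': from fail(18)=13 chase 'b': 13 ⇒ 14;  out={4}∪out(14)={4}
  fail(22) 'cbcacc': from fail(21)=5 chase 'c': 5→13→0 ⇒ 13;  out={5}∪out(13)={5}

Run:
i=0 'a': node 0→1
i=1 'a': node 1→2
i=2 'c': node 2→9
i=3 'a': node 9→6 ·f
i=4 'b': node 6→7
i=5 'b': node 7→8  → match P1@[1:5],P6@[2:5]
i=6 'c': node 8→13 ·f
i=7 'b': node 13→14
i=8 'c': node 14→15  → match P3@[6:8]
i=9 'c': node 15→13 ·f
i=10 'b': node 13→14
i=11 'c': node 14→15  → match P3@[9:11]
i=12 'a': node 15→20
i=13 'a': node 20→2 ·f
i=14 'b': node 2→16
i=15 'b': node 16→0 ·f
i=16 'a': node 0→1
i=17 'b': node 1→0 ·f
i=18 'b': node 0→0
i=19 'b': node 0→0
i=20 'a': node 0→1
i=21 'a': node 1→2
i=22 'c': node 2→9
i=23 'c': node 9→10
i=24 'c': node 10→11
i=25 'b': node 11→12  → match P2@[20:25]
i=26 'b': node 12→0 ·f
i=27 'a': node 0→1
i=28 'a': node 1→2
i=29 'a': node 2→3
i=30 'b': node 3→4  → match P0@[27:30]
i=31 'c': node 4→17 ·f

Result: [[5,1],[5,6],[8,3],[11,3],[25,2],[30,0]]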